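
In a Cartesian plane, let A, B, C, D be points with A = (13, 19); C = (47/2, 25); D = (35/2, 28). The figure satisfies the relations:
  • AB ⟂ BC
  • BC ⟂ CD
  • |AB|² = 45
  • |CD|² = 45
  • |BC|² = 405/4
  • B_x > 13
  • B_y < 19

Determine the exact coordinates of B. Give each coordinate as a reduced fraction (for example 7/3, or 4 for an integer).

1. B_x = 19  [[BC ⟂ CD ⇒ 6x-3y-66=0] ∩ [|B−(13, 19)|²=45]]
2. B_y = 16  [[BC ⟂ CD ⇒ 6x-3y-66=0] ∩ [|B−(13, 19)|²=45]]
   so B = (19, 16)

B = (19, 16)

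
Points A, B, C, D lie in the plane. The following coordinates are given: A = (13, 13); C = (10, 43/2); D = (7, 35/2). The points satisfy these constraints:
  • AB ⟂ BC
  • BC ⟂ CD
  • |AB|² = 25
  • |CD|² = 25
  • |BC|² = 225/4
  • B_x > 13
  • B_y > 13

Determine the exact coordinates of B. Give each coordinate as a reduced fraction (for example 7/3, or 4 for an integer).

1. B_x = 16  [[BC ⟂ CD ⇒ 3x+4y-116=0] ∩ [|B−(13, 13)|²=25]]
2. B_y = 17  [[BC ⟂ CD ⇒ 3x+4y-116=0] ∩ [|B−(13, 13)|²=25]]
   so B = (16, 17)

B = (16, 17)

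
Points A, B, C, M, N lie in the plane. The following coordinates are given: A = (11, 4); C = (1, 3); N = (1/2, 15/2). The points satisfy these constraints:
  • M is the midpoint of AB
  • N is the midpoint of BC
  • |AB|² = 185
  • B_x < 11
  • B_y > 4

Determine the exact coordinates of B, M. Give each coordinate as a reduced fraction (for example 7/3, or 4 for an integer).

B = (0, 12)
M = (11/2, 8)

1. B_x = 0  [B = 2·N−C = 2·(1/2, 15/2)−(1, 3)]
2. B_y = 12  [B = 2·N−C = 2·(1/2, 15/2)−(1, 3)]
   so B = (0, 12)
3. M_x = 11/2  [2·M = A+B = (11, 4)+(0, 12)]
4. M_y = 8  [2·M = A+B = (11, 4)+(0, 12)]
   so M = (11/2, 8)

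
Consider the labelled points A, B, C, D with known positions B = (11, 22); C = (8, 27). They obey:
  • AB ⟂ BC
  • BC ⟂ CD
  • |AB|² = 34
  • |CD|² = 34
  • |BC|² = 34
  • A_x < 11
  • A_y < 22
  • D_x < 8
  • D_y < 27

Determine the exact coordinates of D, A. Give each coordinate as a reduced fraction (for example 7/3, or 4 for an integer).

1. D_x = 3  [[BC ⟂ CD ⇒ -3x+5y-111=0] ∩ [|D−(8, 27)|²=34]]
2. D_y = 24  [[BC ⟂ CD ⇒ -3x+5y-111=0] ∩ [|D−(8, 27)|²=34]]
   so D = (3, 24)
3. A_x = 6  [[AB ⟂ BC ⇒ 3x-5y+77=0] ∩ [|A−(11, 22)|²=34]]
4. A_y = 19  [[AB ⟂ BC ⇒ 3x-5y+77=0] ∩ [|A−(11, 22)|²=34]]
   so A = (6, 19)

D = (3, 24)
A = (6, 19)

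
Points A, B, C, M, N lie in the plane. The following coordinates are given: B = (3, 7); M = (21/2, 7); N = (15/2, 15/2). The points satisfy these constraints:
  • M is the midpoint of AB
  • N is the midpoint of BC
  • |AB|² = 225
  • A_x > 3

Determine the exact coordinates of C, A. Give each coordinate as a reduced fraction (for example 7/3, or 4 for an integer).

C = (12, 8)
A = (18, 7)

1. A_x = 18  [A = 2·M−B = 2·(21/2, 7)−(3, 7)]
2. A_y = 7  [A = 2·M−B = 2·(21/2, 7)−(3, 7)]
   so A = (18, 7)
3. C_x = 12  [C = 2·N−B = 2·(15/2, 15/2)−(3, 7)]
4. C_y = 8  [C = 2·N−B = 2·(15/2, 15/2)−(3, 7)]
   so C = (12, 8)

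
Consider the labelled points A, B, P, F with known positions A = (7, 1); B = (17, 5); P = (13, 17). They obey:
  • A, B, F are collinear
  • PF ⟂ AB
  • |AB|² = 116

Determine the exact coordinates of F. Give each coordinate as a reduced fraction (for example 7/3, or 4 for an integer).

F = (513/29, 153/29)

1. F_x = 513/29  [[A, B, F are collinear ⇒ -4x+10y+18=0] ∩ [PF ⟂ AB ⇒ 10x+4y-198=0]]
2. F_y = 153/29  [[A, B, F are collinear ⇒ -4x+10y+18=0] ∩ [PF ⟂ AB ⇒ 10x+4y-198=0]]
   so F = (513/29, 153/29)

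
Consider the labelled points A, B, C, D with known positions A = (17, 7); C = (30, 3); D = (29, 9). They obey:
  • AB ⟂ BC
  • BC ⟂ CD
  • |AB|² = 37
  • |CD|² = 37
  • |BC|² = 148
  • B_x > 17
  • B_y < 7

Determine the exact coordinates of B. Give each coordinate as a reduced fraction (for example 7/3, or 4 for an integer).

1. B_x = 18  [[BC ⟂ CD ⇒ 1x-6y-12=0] ∩ [|B−(17, 7)|²=37]]
2. B_y = 1  [[BC ⟂ CD ⇒ 1x-6y-12=0] ∩ [|B−(17, 7)|²=37]]
   so B = (18, 1)

B = (18, 1)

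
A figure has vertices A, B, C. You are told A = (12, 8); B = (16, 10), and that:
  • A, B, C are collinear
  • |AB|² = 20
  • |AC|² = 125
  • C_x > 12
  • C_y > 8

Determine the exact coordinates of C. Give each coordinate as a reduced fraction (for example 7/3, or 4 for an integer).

C = (22, 13)

1. C_x = 22  [[A, B, C are collinear ⇒ -2x+4y-8=0] ∩ [|C−(12, 8)|²=125]]
2. C_y = 13  [[A, B, C are collinear ⇒ -2x+4y-8=0] ∩ [|C−(12, 8)|²=125]]
   so C = (22, 13)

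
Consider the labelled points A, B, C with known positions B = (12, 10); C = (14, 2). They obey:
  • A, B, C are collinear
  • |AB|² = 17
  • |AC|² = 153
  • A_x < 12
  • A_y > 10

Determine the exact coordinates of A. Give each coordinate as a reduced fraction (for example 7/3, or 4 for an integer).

A = (11, 14)

1. A_x = 11  [[A, B, C are collinear ⇒ 8x+2y-116=0] ∩ [|A−(12, 10)|²=17]]
2. A_y = 14  [[A, B, C are collinear ⇒ 8x+2y-116=0] ∩ [|A−(12, 10)|²=17]]
   so A = (11, 14)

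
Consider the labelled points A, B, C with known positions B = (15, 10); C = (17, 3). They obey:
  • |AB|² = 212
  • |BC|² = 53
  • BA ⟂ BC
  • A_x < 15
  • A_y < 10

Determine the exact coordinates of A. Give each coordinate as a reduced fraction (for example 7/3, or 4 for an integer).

A = (1, 6)

1. A_x = 1  [[BA ⟂ BC ⇒ 2x-7y+40=0] ∩ [|A−(15, 10)|²=212]]
2. A_y = 6  [[BA ⟂ BC ⇒ 2x-7y+40=0] ∩ [|A−(15, 10)|²=212]]
   so A = (1, 6)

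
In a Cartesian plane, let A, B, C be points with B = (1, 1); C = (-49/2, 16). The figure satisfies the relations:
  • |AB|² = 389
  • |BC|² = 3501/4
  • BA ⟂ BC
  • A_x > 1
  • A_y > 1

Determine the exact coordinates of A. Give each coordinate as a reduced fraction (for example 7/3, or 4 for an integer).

A = (11, 18)

1. A_x = 11  [[BA ⟂ BC ⇒ -51/2x+15y+21/2=0] ∩ [|A−(1, 1)|²=389]]
2. A_y = 18  [[BA ⟂ BC ⇒ -51/2x+15y+21/2=0] ∩ [|A−(1, 1)|²=389]]
   so A = (11, 18)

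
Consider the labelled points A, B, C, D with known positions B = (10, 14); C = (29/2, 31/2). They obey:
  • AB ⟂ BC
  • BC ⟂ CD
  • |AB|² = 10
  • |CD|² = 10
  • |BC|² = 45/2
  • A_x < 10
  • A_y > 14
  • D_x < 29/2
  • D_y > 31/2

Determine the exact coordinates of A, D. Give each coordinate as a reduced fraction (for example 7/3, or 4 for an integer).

A = (9, 17)
D = (27/2, 37/2)

1. A_x = 9  [[AB ⟂ BC ⇒ -9/2x-3/2y+66=0] ∩ [|A−(10, 14)|²=10]]
2. A_y = 17  [[AB ⟂ BC ⇒ -9/2x-3/2y+66=0] ∩ [|A−(10, 14)|²=10]]
   so A = (9, 17)
3. D_x = 27/2  [[BC ⟂ CD ⇒ 9/2x+3/2y-177/2=0] ∩ [|D−(29/2, 31/2)|²=10]]
4. D_y = 37/2  [[BC ⟂ CD ⇒ 9/2x+3/2y-177/2=0] ∩ [|D−(29/2, 31/2)|²=10]]
   so D = (27/2, 37/2)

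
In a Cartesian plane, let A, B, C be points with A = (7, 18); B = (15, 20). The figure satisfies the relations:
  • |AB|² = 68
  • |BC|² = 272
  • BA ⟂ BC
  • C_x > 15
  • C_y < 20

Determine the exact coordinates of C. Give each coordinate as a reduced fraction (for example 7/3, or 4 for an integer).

C = (19, 4)

1. C_x = 19  [[BA ⟂ BC ⇒ -8x-2y+160=0] ∩ [|C−(15, 20)|²=272]]
2. C_y = 4  [[BA ⟂ BC ⇒ -8x-2y+160=0] ∩ [|C−(15, 20)|²=272]]
   so C = (19, 4)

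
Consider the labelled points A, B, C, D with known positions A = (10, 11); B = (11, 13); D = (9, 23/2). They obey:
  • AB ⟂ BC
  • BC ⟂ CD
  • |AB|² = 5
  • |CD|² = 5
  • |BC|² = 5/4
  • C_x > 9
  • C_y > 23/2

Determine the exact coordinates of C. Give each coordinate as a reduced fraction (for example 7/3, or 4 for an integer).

C = (10, 27/2)

1. C_x = 10  [[AB ⟂ BC ⇒ 1x+2y-37=0] ∩ [|C−(9, 23/2)|²=5]]
2. C_y = 27/2  [[AB ⟂ BC ⇒ 1x+2y-37=0] ∩ [|C−(9, 23/2)|²=5]]
   so C = (10, 27/2)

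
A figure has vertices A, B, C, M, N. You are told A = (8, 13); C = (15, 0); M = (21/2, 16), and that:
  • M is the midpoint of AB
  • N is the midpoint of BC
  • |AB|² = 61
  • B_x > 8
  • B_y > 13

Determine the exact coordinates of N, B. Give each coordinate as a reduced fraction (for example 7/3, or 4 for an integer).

N = (14, 19/2)
B = (13, 19)

1. B_x = 13  [B = 2·M−A = 2·(21/2, 16)−(8, 13)]
2. B_y = 19  [B = 2·M−A = 2·(21/2, 16)−(8, 13)]
   so B = (13, 19)
3. N_x = 14  [2·N = B+C = (13, 19)+(15, 0)]
4. N_y = 19/2  [2·N = B+C = (13, 19)+(15, 0)]
   so N = (14, 19/2)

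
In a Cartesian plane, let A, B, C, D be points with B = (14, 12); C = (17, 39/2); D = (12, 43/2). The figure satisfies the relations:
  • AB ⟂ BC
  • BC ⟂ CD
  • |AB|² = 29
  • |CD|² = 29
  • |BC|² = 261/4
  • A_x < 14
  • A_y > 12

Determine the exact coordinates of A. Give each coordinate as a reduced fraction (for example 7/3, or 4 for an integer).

1. A_x = 9  [[AB ⟂ BC ⇒ -3x-15/2y+132=0] ∩ [|A−(14, 12)|²=29]]
2. A_y = 14  [[AB ⟂ BC ⇒ -3x-15/2y+132=0] ∩ [|A−(14, 12)|²=29]]
   so A = (9, 14)

A = (9, 14)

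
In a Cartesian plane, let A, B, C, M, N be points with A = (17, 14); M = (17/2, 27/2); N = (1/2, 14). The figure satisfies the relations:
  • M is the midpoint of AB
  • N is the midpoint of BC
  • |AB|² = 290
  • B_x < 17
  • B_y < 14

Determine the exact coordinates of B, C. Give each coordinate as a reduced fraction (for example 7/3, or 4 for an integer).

1. B_x = 0  [B = 2·M−A = 2·(17/2, 27/2)−(17, 14)]
2. B_y = 13  [B = 2·M−A = 2·(17/2, 27/2)−(17, 14)]
   so B = (0, 13)
3. C_x = 1  [C = 2·N−B = 2·(1/2, 14)−(0, 13)]
4. C_y = 15  [C = 2·N−B = 2·(1/2, 14)−(0, 13)]
   so C = (1, 15)

B = (0, 13)
C = (1, 15)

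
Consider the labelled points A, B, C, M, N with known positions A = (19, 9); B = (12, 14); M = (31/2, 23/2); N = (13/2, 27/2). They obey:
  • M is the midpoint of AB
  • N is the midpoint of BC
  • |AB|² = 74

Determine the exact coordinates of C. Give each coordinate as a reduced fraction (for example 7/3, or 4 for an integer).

1. C_x = 1  [C = 2·N−B = 2·(13/2, 27/2)−(12, 14)]
2. C_y = 13  [C = 2·N−B = 2·(13/2, 27/2)−(12, 14)]
   so C = (1, 13)

C = (1, 13)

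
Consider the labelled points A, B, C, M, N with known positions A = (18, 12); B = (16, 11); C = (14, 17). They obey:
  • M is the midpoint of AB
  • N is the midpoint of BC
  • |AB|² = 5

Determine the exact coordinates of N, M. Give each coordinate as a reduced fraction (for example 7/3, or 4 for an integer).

N = (15, 14)
M = (17, 23/2)

1. M_x = 17  [2·M = A+B = (18, 12)+(16, 11)]
2. M_y = 23/2  [2·M = A+B = (18, 12)+(16, 11)]
   so M = (17, 23/2)
3. N_x = 15  [2·N = B+C = (16, 11)+(14, 17)]
4. N_y = 14  [2·N = B+C = (16, 11)+(14, 17)]
   so N = (15, 14)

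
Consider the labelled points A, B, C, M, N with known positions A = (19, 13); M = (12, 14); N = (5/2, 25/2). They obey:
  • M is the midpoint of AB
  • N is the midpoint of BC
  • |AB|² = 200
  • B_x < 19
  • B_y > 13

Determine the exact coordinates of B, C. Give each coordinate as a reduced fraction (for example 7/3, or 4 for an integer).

1. B_x = 5  [B = 2·M−A = 2·(12, 14)−(19, 13)]
2. B_y = 15  [B = 2·M−A = 2·(12, 14)−(19, 13)]
   so B = (5, 15)
3. C_x = 0  [C = 2·N−B = 2·(5/2, 25/2)−(5, 15)]
4. C_y = 10  [C = 2·N−B = 2·(5/2, 25/2)−(5, 15)]
   so C = (0, 10)

B = (5, 15)
C = (0, 10)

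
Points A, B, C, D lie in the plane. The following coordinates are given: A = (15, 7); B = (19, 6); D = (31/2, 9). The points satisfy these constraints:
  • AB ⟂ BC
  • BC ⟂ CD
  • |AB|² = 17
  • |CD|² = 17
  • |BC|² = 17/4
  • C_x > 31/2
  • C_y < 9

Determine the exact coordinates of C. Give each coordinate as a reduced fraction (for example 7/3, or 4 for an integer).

1. C_x = 39/2  [[AB ⟂ BC ⇒ 4x-1y-70=0] ∩ [|C−(31/2, 9)|²=17]]
2. C_y = 8  [[AB ⟂ BC ⇒ 4x-1y-70=0] ∩ [|C−(31/2, 9)|²=17]]
   so C = (39/2, 8)

C = (39/2, 8)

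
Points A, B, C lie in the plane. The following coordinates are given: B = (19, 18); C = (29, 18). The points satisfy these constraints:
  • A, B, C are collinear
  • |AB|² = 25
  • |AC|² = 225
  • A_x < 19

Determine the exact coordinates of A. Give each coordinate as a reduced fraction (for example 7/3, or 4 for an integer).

1. A_x = 14  [[A, B, C are collinear ⇒ 10y-180=0] ∩ [|A−(19, 18)|²=25]]
2. A_y = 18  [[A, B, C are collinear ⇒ 10y-180=0] ∩ [|A−(19, 18)|²=25]]
   so A = (14, 18)

A = (14, 18)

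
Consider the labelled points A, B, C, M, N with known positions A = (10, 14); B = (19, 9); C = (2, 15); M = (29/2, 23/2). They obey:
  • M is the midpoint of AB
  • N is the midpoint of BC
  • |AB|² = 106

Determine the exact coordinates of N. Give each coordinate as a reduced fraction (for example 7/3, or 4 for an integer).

N = (21/2, 12)

1. N_x = 21/2  [2·N = B+C = (19, 9)+(2, 15)]
2. N_y = 12  [2·N = B+C = (19, 9)+(2, 15)]
   so N = (21/2, 12)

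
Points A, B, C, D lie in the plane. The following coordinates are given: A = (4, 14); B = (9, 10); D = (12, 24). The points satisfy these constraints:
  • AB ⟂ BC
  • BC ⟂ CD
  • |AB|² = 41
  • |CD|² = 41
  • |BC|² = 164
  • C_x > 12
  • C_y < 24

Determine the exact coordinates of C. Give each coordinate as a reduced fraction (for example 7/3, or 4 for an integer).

1. C_x = 17  [[AB ⟂ BC ⇒ 5x-4y-5=0] ∩ [|C−(12, 24)|²=41]]
2. C_y = 20  [[AB ⟂ BC ⇒ 5x-4y-5=0] ∩ [|C−(12, 24)|²=41]]
   so C = (17, 20)

C = (17, 20)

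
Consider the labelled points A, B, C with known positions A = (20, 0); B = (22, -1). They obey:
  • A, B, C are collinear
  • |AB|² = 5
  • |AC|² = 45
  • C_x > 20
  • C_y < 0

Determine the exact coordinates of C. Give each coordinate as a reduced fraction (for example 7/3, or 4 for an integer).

C = (26, -3)

1. C_x = 26  [[A, B, C are collinear ⇒ 1x+2y-20=0] ∩ [|C−(20, 0)|²=45]]
2. C_y = -3  [[A, B, C are collinear ⇒ 1x+2y-20=0] ∩ [|C−(20, 0)|²=45]]
   so C = (26, -3)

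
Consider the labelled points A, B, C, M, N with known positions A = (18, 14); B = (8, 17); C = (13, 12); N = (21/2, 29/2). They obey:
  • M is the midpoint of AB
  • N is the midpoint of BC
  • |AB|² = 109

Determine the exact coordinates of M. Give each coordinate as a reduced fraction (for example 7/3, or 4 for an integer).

1. M_x = 13  [2·M = A+B = (18, 14)+(8, 17)]
2. M_y = 31/2  [2·M = A+B = (18, 14)+(8, 17)]
   so M = (13, 31/2)

M = (13, 31/2)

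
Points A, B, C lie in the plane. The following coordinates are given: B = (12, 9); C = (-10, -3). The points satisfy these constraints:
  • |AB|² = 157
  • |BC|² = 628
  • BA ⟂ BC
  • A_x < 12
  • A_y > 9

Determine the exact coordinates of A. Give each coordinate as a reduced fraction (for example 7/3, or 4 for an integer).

A = (6, 20)

1. A_x = 6  [[BA ⟂ BC ⇒ -22x-12y+372=0] ∩ [|A−(12, 9)|²=157]]
2. A_y = 20  [[BA ⟂ BC ⇒ -22x-12y+372=0] ∩ [|A−(12, 9)|²=157]]
   so A = (6, 20)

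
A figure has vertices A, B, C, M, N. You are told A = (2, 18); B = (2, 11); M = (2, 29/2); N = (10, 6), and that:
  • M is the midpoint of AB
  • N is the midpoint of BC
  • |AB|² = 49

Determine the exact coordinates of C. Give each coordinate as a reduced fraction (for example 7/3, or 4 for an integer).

1. C_x = 18  [C = 2·N−B = 2·(10, 6)−(2, 11)]
2. C_y = 1  [C = 2·N−B = 2·(10, 6)−(2, 11)]
   so C = (18, 1)

C = (18, 1)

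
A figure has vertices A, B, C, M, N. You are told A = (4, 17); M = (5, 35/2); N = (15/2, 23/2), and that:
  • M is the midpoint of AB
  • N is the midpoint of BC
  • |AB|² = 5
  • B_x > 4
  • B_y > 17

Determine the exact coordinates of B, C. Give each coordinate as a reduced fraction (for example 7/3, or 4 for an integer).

1. B_x = 6  [B = 2·M−A = 2·(5, 35/2)−(4, 17)]
2. B_y = 18  [B = 2·M−A = 2·(5, 35/2)−(4, 17)]
   so B = (6, 18)
3. C_x = 9  [C = 2·N−B = 2·(15/2, 23/2)−(6, 18)]
4. C_y = 5  [C = 2·N−B = 2·(15/2, 23/2)−(6, 18)]
   so C = (9, 5)

B = (6, 18)
C = (9, 5)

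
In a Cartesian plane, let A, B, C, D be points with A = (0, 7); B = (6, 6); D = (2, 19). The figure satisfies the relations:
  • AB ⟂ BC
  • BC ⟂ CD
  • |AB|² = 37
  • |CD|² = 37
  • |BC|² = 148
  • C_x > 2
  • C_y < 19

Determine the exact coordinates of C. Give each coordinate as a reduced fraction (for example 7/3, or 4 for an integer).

C = (8, 18)

1. C_x = 8  [[AB ⟂ BC ⇒ 6x-1y-30=0] ∩ [|C−(2, 19)|²=37]]
2. C_y = 18  [[AB ⟂ BC ⇒ 6x-1y-30=0] ∩ [|C−(2, 19)|²=37]]
   so C = (8, 18)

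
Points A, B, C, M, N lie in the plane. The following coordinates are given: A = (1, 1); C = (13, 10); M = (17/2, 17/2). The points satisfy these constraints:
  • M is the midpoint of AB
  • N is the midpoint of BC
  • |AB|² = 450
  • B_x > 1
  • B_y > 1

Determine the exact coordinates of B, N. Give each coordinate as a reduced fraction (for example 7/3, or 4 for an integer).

1. B_x = 16  [B = 2·M−A = 2·(17/2, 17/2)−(1, 1)]
2. B_y = 16  [B = 2·M−A = 2·(17/2, 17/2)−(1, 1)]
   so B = (16, 16)
3. N_x = 29/2  [2·N = B+C = (16, 16)+(13, 10)]
4. N_y = 13  [2·N = B+C = (16, 16)+(13, 10)]
   so N = (29/2, 13)

B = (16, 16)
N = (29/2, 13)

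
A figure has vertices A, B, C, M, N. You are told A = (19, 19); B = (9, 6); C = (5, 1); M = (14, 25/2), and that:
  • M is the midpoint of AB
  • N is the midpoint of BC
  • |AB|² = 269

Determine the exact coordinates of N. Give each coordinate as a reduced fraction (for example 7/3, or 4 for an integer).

N = (7, 7/2)

1. N_x = 7  [2·N = B+C = (9, 6)+(5, 1)]
2. N_y = 7/2  [2·N = B+C = (9, 6)+(5, 1)]
   so N = (7, 7/2)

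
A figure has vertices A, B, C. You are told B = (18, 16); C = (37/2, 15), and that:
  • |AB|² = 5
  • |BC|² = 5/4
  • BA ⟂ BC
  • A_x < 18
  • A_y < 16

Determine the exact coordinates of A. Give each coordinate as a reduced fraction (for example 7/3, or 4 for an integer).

1. A_x = 16  [[BA ⟂ BC ⇒ 1/2x-1y+7=0] ∩ [|A−(18, 16)|²=5]]
2. A_y = 15  [[BA ⟂ BC ⇒ 1/2x-1y+7=0] ∩ [|A−(18, 16)|²=5]]
   so A = (16, 15)

A = (16, 15)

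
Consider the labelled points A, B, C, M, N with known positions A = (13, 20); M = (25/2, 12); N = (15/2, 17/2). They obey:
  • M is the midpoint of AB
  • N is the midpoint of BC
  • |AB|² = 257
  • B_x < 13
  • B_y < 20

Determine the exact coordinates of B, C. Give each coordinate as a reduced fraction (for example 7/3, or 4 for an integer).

B = (12, 4)
C = (3, 13)

1. B_x = 12  [B = 2·M−A = 2·(25/2, 12)−(13, 20)]
2. B_y = 4  [B = 2·M−A = 2·(25/2, 12)−(13, 20)]
   so B = (12, 4)
3. C_x = 3  [C = 2·N−B = 2·(15/2, 17/2)−(12, 4)]
4. C_y = 13  [C = 2·N−B = 2·(15/2, 17/2)−(12, 4)]
   so C = (3, 13)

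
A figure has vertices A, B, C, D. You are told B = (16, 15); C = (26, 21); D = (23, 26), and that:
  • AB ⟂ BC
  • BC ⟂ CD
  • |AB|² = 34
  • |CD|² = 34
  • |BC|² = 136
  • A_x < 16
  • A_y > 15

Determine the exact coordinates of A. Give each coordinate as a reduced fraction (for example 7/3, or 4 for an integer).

A = (13, 20)

1. A_x = 13  [[AB ⟂ BC ⇒ -10x-6y+250=0] ∩ [|A−(16, 15)|²=34]]
2. A_y = 20  [[AB ⟂ BC ⇒ -10x-6y+250=0] ∩ [|A−(16, 15)|²=34]]
   so A = (13, 20)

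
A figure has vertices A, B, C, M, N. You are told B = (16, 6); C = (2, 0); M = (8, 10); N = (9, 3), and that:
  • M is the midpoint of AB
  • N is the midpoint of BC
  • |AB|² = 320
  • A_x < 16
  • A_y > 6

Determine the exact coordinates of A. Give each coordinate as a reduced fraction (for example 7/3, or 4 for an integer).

1. A_x = 0  [A = 2·M−B = 2·(8, 10)−(16, 6)]
2. A_y = 14  [A = 2·M−B = 2·(8, 10)−(16, 6)]
   so A = (0, 14)

A = (0, 14)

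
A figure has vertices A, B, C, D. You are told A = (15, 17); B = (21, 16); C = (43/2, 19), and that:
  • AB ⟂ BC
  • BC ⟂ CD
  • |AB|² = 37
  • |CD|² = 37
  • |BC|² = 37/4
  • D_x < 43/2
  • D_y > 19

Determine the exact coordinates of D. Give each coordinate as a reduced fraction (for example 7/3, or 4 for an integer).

D = (31/2, 20)

1. D_x = 31/2  [[BC ⟂ CD ⇒ 1/2x+3y-271/4=0] ∩ [|D−(43/2, 19)|²=37]]
2. D_y = 20  [[BC ⟂ CD ⇒ 1/2x+3y-271/4=0] ∩ [|D−(43/2, 19)|²=37]]
   so D = (31/2, 20)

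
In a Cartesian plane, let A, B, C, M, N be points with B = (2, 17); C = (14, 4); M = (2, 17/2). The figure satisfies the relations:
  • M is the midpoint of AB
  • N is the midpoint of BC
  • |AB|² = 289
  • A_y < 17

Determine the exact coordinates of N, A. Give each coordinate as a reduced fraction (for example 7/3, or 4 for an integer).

N = (8, 21/2)
A = (2, 0)

1. A_x = 2  [A = 2·M−B = 2·(2, 17/2)−(2, 17)]
2. A_y = 0  [A = 2·M−B = 2·(2, 17/2)−(2, 17)]
   so A = (2, 0)
3. N_x = 8  [2·N = B+C = (2, 17)+(14, 4)]
4. N_y = 21/2  [2·N = B+C = (2, 17)+(14, 4)]
   so N = (8, 21/2)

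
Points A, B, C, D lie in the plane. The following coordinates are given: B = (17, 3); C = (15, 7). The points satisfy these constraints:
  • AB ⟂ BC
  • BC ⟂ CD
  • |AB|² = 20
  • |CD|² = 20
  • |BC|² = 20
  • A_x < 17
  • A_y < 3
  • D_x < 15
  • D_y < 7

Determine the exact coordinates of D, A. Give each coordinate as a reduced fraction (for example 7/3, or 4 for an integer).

D = (11, 5)
A = (13, 1)

1. D_x = 11  [[BC ⟂ CD ⇒ -2x+4y+2=0] ∩ [|D−(15, 7)|²=20]]
2. D_y = 5  [[BC ⟂ CD ⇒ -2x+4y+2=0] ∩ [|D−(15, 7)|²=20]]
   so D = (11, 5)
3. A_x = 13  [[AB ⟂ BC ⇒ 2x-4y-22=0] ∩ [|A−(17, 3)|²=20]]
4. A_y = 1  [[AB ⟂ BC ⇒ 2x-4y-22=0] ∩ [|A−(17, 3)|²=20]]
   so A = (13, 1)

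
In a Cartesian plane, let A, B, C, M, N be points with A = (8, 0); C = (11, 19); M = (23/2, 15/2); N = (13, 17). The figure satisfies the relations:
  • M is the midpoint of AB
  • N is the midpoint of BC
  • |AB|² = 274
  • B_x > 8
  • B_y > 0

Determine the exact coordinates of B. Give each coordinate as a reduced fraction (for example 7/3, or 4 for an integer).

1. B_x = 15  [B = 2·M−A = 2·(23/2, 15/2)−(8, 0)]
2. B_y = 15  [B = 2·M−A = 2·(23/2, 15/2)−(8, 0)]
   so B = (15, 15)

B = (15, 15)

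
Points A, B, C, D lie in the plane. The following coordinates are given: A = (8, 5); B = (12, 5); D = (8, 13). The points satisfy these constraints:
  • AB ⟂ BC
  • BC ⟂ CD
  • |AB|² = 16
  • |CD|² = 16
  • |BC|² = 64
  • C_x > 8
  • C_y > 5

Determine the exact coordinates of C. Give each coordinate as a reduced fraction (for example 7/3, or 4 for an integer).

1. C_x = 12  [[AB ⟂ BC ⇒ 4x-48=0] ∩ [|C−(8, 13)|²=16]]
2. C_y = 13  [[AB ⟂ BC ⇒ 4x-48=0] ∩ [|C−(8, 13)|²=16]]
   so C = (12, 13)

C = (12, 13)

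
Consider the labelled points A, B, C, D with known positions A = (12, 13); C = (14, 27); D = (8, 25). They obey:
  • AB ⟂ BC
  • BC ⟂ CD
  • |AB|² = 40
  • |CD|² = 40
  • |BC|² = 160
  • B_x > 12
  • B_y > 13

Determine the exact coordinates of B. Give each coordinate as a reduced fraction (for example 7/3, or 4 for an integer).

B = (18, 15)

1. B_x = 18  [[BC ⟂ CD ⇒ 6x+2y-138=0] ∩ [|B−(12, 13)|²=40]]
2. B_y = 15  [[BC ⟂ CD ⇒ 6x+2y-138=0] ∩ [|B−(12, 13)|²=40]]
   so B = (18, 15)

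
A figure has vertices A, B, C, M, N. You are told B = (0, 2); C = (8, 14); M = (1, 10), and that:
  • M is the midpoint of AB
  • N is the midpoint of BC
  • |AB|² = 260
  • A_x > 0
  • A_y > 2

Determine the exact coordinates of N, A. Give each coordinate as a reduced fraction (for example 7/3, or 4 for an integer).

N = (4, 8)
A = (2, 18)

1. A_x = 2  [A = 2·M−B = 2·(1, 10)−(0, 2)]
2. A_y = 18  [A = 2·M−B = 2·(1, 10)−(0, 2)]
   so A = (2, 18)
3. N_x = 4  [2·N = B+C = (0, 2)+(8, 14)]
4. N_y = 8  [2·N = B+C = (0, 2)+(8, 14)]
   so N = (4, 8)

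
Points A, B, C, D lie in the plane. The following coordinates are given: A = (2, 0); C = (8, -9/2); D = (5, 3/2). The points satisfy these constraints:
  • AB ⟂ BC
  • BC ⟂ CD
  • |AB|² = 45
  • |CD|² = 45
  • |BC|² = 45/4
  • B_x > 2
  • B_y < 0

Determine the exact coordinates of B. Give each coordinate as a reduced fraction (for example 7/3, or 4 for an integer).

B = (5, -6)

1. B_x = 5  [[BC ⟂ CD ⇒ 3x-6y-51=0] ∩ [|B−(2, 0)|²=45]]
2. B_y = -6  [[BC ⟂ CD ⇒ 3x-6y-51=0] ∩ [|B−(2, 0)|²=45]]
   so B = (5, -6)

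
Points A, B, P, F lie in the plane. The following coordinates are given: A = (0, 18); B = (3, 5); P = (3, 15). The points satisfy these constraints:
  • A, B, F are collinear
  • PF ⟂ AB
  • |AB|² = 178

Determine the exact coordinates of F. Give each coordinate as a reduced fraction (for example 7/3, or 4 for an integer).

1. F_x = 72/89  [[A, B, F are collinear ⇒ 13x+3y-54=0] ∩ [PF ⟂ AB ⇒ 3x-13y+186=0]]
2. F_y = 1290/89  [[A, B, F are collinear ⇒ 13x+3y-54=0] ∩ [PF ⟂ AB ⇒ 3x-13y+186=0]]
   so F = (72/89, 1290/89)

F = (72/89, 1290/89)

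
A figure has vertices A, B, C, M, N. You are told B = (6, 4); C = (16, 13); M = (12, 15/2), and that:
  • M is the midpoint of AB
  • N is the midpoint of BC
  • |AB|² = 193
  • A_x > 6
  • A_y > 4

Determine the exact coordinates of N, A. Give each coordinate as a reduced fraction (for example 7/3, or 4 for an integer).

1. A_x = 18  [A = 2·M−B = 2·(12, 15/2)−(6, 4)]
2. A_y = 11  [A = 2·M−B = 2·(12, 15/2)−(6, 4)]
   so A = (18, 11)
3. N_x = 11  [2·N = B+C = (6, 4)+(16, 13)]
4. N_y = 17/2  [2·N = B+C = (6, 4)+(16, 13)]
   so N = (11, 17/2)

N = (11, 17/2)
A = (18, 11)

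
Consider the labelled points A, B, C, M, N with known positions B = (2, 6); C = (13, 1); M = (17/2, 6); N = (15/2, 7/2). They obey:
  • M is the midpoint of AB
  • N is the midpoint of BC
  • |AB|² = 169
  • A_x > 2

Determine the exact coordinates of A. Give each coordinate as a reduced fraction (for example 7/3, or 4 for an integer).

1. A_x = 15  [A = 2·M−B = 2·(17/2, 6)−(2, 6)]
2. A_y = 6  [A = 2·M−B = 2·(17/2, 6)−(2, 6)]
   so A = (15, 6)

A = (15, 6)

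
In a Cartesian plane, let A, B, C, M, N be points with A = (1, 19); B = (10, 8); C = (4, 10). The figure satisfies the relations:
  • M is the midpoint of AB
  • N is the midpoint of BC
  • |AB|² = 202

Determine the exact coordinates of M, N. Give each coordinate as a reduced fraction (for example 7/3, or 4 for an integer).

M = (11/2, 27/2)
N = (7, 9)

1. M_x = 11/2  [2·M = A+B = (1, 19)+(10, 8)]
2. M_y = 27/2  [2·M = A+B = (1, 19)+(10, 8)]
   so M = (11/2, 27/2)
3. N_x = 7  [2·N = B+C = (10, 8)+(4, 10)]
4. N_y = 9  [2·N = B+C = (10, 8)+(4, 10)]
   so N = (7, 9)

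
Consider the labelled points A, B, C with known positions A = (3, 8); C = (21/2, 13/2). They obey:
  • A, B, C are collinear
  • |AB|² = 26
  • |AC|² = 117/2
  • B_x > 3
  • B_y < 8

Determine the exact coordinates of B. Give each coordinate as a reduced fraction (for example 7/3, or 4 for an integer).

1. B_x = 8  [[A, B, C are collinear ⇒ -3/2x-15/2y+129/2=0] ∩ [|B−(3, 8)|²=26]]
2. B_y = 7  [[A, B, C are collinear ⇒ -3/2x-15/2y+129/2=0] ∩ [|B−(3, 8)|²=26]]
   so B = (8, 7)

B = (8, 7)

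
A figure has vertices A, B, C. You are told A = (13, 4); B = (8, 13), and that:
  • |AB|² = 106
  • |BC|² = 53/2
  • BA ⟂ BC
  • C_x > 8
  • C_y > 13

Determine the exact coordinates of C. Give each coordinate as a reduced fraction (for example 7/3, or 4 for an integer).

C = (25/2, 31/2)

1. C_x = 25/2  [[BA ⟂ BC ⇒ 5x-9y+77=0] ∩ [|C−(8, 13)|²=53/2]]
2. C_y = 31/2  [[BA ⟂ BC ⇒ 5x-9y+77=0] ∩ [|C−(8, 13)|²=53/2]]
   so C = (25/2, 31/2)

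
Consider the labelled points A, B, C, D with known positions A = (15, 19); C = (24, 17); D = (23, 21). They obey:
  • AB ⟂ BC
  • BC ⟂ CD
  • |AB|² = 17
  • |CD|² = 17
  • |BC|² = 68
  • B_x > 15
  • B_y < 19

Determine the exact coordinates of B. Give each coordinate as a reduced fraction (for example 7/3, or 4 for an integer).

B = (16, 15)

1. B_x = 16  [[BC ⟂ CD ⇒ 1x-4y+44=0] ∩ [|B−(15, 19)|²=17]]
2. B_y = 15  [[BC ⟂ CD ⇒ 1x-4y+44=0] ∩ [|B−(15, 19)|²=17]]
   so B = (16, 15)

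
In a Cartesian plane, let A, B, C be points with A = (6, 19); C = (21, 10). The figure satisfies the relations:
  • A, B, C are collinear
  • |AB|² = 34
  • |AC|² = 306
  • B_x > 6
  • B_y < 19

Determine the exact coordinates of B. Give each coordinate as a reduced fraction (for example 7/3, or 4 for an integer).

1. B_x = 11  [[A, B, C are collinear ⇒ -9x-15y+339=0] ∩ [|B−(6, 19)|²=34]]
2. B_y = 16  [[A, B, C are collinear ⇒ -9x-15y+339=0] ∩ [|B−(6, 19)|²=34]]
   so B = (11, 16)

B = (11, 16)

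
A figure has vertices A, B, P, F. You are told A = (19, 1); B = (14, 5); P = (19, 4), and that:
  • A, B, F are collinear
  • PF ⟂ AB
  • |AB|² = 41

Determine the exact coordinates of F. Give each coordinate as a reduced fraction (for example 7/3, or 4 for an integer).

F = (719/41, 89/41)

1. F_x = 719/41  [[A, B, F are collinear ⇒ -4x-5y+81=0] ∩ [PF ⟂ AB ⇒ -5x+4y+79=0]]
2. F_y = 89/41  [[A, B, F are collinear ⇒ -4x-5y+81=0] ∩ [PF ⟂ AB ⇒ -5x+4y+79=0]]
   so F = (719/41, 89/41)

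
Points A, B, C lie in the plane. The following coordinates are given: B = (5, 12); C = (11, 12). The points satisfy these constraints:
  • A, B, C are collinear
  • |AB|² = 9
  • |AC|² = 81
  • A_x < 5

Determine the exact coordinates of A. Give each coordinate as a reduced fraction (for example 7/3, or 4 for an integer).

A = (2, 12)

1. A_x = 2  [[A, B, C are collinear ⇒ 6y-72=0] ∩ [|A−(5, 12)|²=9]]
2. A_y = 12  [[A, B, C are collinear ⇒ 6y-72=0] ∩ [|A−(5, 12)|²=9]]
   so A = (2, 12)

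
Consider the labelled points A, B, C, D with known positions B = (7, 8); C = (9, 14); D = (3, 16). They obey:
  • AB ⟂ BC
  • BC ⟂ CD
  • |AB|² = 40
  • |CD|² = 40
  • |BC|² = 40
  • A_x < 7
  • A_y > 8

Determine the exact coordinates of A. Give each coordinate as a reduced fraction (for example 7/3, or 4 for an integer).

A = (1, 10)

1. A_x = 1  [[AB ⟂ BC ⇒ -2x-6y+62=0] ∩ [|A−(7, 8)|²=40]]
2. A_y = 10  [[AB ⟂ BC ⇒ -2x-6y+62=0] ∩ [|A−(7, 8)|²=40]]
   so A = (1, 10)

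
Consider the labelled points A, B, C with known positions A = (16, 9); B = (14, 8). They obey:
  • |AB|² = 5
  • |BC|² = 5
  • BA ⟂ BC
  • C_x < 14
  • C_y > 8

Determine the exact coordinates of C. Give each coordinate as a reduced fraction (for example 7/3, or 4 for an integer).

C = (13, 10)

1. C_x = 13  [[BA ⟂ BC ⇒ 2x+1y-36=0] ∩ [|C−(14, 8)|²=5]]
2. C_y = 10  [[BA ⟂ BC ⇒ 2x+1y-36=0] ∩ [|C−(14, 8)|²=5]]
   so C = (13, 10)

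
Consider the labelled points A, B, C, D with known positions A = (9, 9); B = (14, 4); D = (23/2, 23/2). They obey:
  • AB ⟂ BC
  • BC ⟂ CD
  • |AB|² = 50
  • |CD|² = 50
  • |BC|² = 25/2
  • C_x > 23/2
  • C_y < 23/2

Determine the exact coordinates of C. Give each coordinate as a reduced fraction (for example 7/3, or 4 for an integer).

1. C_x = 33/2  [[AB ⟂ BC ⇒ 5x-5y-50=0] ∩ [|C−(23/2, 23/2)|²=50]]
2. C_y = 13/2  [[AB ⟂ BC ⇒ 5x-5y-50=0] ∩ [|C−(23/2, 23/2)|²=50]]
   so C = (33/2, 13/2)

C = (33/2, 13/2)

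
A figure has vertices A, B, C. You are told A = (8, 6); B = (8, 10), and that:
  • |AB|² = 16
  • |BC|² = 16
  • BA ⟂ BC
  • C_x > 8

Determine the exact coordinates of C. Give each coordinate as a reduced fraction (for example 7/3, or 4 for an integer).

1. C_x = 12  [[BA ⟂ BC ⇒ -4y+40=0] ∩ [|C−(8, 10)|²=16]]
2. C_y = 10  [[BA ⟂ BC ⇒ -4y+40=0] ∩ [|C−(8, 10)|²=16]]
   so C = (12, 10)

C = (12, 10)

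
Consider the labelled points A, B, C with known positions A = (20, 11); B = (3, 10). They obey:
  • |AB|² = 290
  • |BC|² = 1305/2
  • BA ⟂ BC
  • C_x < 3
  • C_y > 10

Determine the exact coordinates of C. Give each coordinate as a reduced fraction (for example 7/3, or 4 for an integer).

C = (3/2, 71/2)

1. C_x = 3/2  [[BA ⟂ BC ⇒ 17x+1y-61=0] ∩ [|C−(3, 10)|²=1305/2]]
2. C_y = 71/2  [[BA ⟂ BC ⇒ 17x+1y-61=0] ∩ [|C−(3, 10)|²=1305/2]]
   so C = (3/2, 71/2)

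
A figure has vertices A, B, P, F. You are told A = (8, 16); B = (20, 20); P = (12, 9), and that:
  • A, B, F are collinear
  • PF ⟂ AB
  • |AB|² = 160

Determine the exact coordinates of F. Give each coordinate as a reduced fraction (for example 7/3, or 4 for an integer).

1. F_x = 19/2  [[A, B, F are collinear ⇒ -4x+12y-160=0] ∩ [PF ⟂ AB ⇒ 12x+4y-180=0]]
2. F_y = 33/2  [[A, B, F are collinear ⇒ -4x+12y-160=0] ∩ [PF ⟂ AB ⇒ 12x+4y-180=0]]
   so F = (19/2, 33/2)

F = (19/2, 33/2)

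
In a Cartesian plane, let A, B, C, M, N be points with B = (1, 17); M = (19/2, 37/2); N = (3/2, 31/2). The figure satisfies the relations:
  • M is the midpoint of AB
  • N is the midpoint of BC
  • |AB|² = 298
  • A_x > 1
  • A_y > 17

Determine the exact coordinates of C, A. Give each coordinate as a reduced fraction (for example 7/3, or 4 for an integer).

1. A_x = 18  [A = 2·M−B = 2·(19/2, 37/2)−(1, 17)]
2. A_y = 20  [A = 2·M−B = 2·(19/2, 37/2)−(1, 17)]
   so A = (18, 20)
3. C_x = 2  [C = 2·N−B = 2·(3/2, 31/2)−(1, 17)]
4. C_y = 14  [C = 2·N−B = 2·(3/2, 31/2)−(1, 17)]
   so C = (2, 14)

C = (2, 14)
A = (18, 20)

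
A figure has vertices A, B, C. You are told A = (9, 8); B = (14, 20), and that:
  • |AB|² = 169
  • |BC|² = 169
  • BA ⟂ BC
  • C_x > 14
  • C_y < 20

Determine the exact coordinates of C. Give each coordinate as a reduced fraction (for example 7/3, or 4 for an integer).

C = (26, 15)

1. C_x = 26  [[BA ⟂ BC ⇒ -5x-12y+310=0] ∩ [|C−(14, 20)|²=169]]
2. C_y = 15  [[BA ⟂ BC ⇒ -5x-12y+310=0] ∩ [|C−(14, 20)|²=169]]
   so C = (26, 15)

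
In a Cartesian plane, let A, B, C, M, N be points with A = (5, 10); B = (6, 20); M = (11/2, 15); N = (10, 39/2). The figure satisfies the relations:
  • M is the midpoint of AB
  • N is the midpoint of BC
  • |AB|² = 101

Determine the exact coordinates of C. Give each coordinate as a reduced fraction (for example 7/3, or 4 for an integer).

1. C_x = 14  [C = 2·N−B = 2·(10, 39/2)−(6, 20)]
2. C_y = 19  [C = 2·N−B = 2·(10, 39/2)−(6, 20)]
   so C = (14, 19)

C = (14, 19)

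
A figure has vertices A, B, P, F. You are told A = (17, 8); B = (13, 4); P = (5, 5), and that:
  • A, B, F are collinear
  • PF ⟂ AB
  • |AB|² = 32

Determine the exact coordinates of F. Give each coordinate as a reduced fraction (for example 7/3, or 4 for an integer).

1. F_x = 19/2  [[A, B, F are collinear ⇒ 4x-4y-36=0] ∩ [PF ⟂ AB ⇒ -4x-4y+40=0]]
2. F_y = 1/2  [[A, B, F are collinear ⇒ 4x-4y-36=0] ∩ [PF ⟂ AB ⇒ -4x-4y+40=0]]
   so F = (19/2, 1/2)

F = (19/2, 1/2)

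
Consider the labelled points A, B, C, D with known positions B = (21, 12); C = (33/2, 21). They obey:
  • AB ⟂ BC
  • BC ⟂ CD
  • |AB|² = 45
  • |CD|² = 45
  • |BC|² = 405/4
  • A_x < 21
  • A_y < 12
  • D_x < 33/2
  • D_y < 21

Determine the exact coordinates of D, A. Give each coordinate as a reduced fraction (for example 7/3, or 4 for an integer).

1. D_x = 21/2  [[BC ⟂ CD ⇒ -9/2x+9y-459/4=0] ∩ [|D−(33/2, 21)|²=45]]
2. D_y = 18  [[BC ⟂ CD ⇒ -9/2x+9y-459/4=0] ∩ [|D−(33/2, 21)|²=45]]
   so D = (21/2, 18)
3. A_x = 15  [[AB ⟂ BC ⇒ 9/2x-9y+27/2=0] ∩ [|A−(21, 12)|²=45]]
4. A_y = 9  [[AB ⟂ BC ⇒ 9/2x-9y+27/2=0] ∩ [|A−(21, 12)|²=45]]
   so A = (15, 9)

D = (21/2, 18)
A = (15, 9)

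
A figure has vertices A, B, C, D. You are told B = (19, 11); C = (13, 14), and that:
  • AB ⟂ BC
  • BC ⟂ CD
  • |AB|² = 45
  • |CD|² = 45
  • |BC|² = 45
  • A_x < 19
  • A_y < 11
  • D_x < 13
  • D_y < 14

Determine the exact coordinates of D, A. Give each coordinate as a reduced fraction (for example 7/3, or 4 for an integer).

1. D_x = 10  [[BC ⟂ CD ⇒ -6x+3y+36=0] ∩ [|D−(13, 14)|²=45]]
2. D_y = 8  [[BC ⟂ CD ⇒ -6x+3y+36=0] ∩ [|D−(13, 14)|²=45]]
   so D = (10, 8)
3. A_x = 16  [[AB ⟂ BC ⇒ 6x-3y-81=0] ∩ [|A−(19, 11)|²=45]]
4. A_y = 5  [[AB ⟂ BC ⇒ 6x-3y-81=0] ∩ [|A−(19, 11)|²=45]]
   so A = (16, 5)

D = (10, 8)
A = (16, 5)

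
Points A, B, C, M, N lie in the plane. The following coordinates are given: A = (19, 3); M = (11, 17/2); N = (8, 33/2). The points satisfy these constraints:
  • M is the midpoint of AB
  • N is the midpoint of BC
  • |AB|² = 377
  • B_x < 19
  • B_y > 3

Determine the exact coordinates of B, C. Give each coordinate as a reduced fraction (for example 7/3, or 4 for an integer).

B = (3, 14)
C = (13, 19)

1. B_x = 3  [B = 2·M−A = 2·(11, 17/2)−(19, 3)]
2. B_y = 14  [B = 2·M−A = 2·(11, 17/2)−(19, 3)]
   so B = (3, 14)
3. C_x = 13  [C = 2·N−B = 2·(8, 33/2)−(3, 14)]
4. C_y = 19  [C = 2·N−B = 2·(8, 33/2)−(3, 14)]
   so C = (13, 19)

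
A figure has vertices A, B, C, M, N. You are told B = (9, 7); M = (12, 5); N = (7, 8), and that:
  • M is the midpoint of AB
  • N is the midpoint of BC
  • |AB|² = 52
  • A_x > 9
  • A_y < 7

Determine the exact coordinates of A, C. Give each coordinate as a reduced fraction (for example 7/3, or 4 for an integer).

1. A_x = 15  [A = 2·M−B = 2·(12, 5)−(9, 7)]
2. A_y = 3  [A = 2·M−B = 2·(12, 5)−(9, 7)]
   so A = (15, 3)
3. C_x = 5  [C = 2·N−B = 2·(7, 8)−(9, 7)]
4. C_y = 9  [C = 2·N−B = 2·(7, 8)−(9, 7)]
   so C = (5, 9)

A = (15, 3)
C = (5, 9)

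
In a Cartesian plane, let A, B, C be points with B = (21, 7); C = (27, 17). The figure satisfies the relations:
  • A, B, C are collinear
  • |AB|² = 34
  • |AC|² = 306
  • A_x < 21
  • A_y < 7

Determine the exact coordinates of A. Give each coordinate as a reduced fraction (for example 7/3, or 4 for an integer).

A = (18, 2)

1. A_x = 18  [[A, B, C are collinear ⇒ -10x+6y+168=0] ∩ [|A−(21, 7)|²=34]]
2. A_y = 2  [[A, B, C are collinear ⇒ -10x+6y+168=0] ∩ [|A−(21, 7)|²=34]]
   so A = (18, 2)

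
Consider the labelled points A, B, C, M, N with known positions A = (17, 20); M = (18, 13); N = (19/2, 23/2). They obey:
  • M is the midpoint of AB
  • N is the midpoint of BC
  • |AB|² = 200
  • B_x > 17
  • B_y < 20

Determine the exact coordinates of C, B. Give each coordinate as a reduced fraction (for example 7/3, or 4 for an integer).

C = (0, 17)
B = (19, 6)

1. B_x = 19  [B = 2·M−A = 2·(18, 13)−(17, 20)]
2. B_y = 6  [B = 2·M−A = 2·(18, 13)−(17, 20)]
   so B = (19, 6)
3. C_x = 0  [C = 2·N−B = 2·(19/2, 23/2)−(19, 6)]
4. C_y = 17  [C = 2·N−B = 2·(19/2, 23/2)−(19, 6)]
   so C = (0, 17)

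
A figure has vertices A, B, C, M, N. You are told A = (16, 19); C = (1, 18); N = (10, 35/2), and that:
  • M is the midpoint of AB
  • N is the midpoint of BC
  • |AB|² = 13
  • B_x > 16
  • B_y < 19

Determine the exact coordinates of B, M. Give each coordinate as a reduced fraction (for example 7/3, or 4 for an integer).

B = (19, 17)
M = (35/2, 18)

1. B_x = 19  [B = 2·N−C = 2·(10, 35/2)−(1, 18)]
2. B_y = 17  [B = 2·N−C = 2·(10, 35/2)−(1, 18)]
   so B = (19, 17)
3. M_x = 35/2  [2·M = A+B = (16, 19)+(19, 17)]
4. M_y = 18  [2·M = A+B = (16, 19)+(19, 17)]
   so M = (35/2, 18)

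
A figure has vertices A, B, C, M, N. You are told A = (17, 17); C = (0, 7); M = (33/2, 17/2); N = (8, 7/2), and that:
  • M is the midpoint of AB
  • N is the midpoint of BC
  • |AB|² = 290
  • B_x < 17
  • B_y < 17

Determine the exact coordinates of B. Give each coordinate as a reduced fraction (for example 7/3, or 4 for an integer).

1. B_x = 16  [B = 2·M−A = 2·(33/2, 17/2)−(17, 17)]
2. B_y = 0  [B = 2·M−A = 2·(33/2, 17/2)−(17, 17)]
   so B = (16, 0)

B = (16, 0)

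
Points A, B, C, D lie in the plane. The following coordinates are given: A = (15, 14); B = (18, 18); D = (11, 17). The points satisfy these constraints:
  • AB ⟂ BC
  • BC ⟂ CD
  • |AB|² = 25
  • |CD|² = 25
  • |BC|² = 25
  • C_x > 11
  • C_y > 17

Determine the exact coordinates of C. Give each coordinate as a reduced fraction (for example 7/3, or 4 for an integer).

1. C_x = 14  [[AB ⟂ BC ⇒ 3x+4y-126=0] ∩ [|C−(11, 17)|²=25]]
2. C_y = 21  [[AB ⟂ BC ⇒ 3x+4y-126=0] ∩ [|C−(11, 17)|²=25]]
   so C = (14, 21)

C = (14, 21)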